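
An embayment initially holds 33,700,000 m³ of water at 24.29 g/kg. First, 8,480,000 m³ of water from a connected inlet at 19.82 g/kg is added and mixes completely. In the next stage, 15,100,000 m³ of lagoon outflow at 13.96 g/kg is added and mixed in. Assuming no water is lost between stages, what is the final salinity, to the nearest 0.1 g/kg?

20.9 g/kg

Mass of salt is conserved:
Initial salt = 33,700,000×24.29 = 818,573,000
After stage 1: salt = 818,573,000 + 8,480,000×19.82 = 986,646,600; volume = 42,180,000 m³; S = 23.391 g/kg
After stage 2: salt = 986,646,600 + 15,100,000×13.96 = 1,197,442,600; volume = 57,280,000 m³
S = 1,197,442,600 / 57,280,000 = 20.9051 g/kg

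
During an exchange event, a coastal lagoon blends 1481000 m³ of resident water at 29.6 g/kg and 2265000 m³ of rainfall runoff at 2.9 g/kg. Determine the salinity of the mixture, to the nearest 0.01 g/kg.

13.46 g/kg

Mass of salt is conserved:
salt = 1,481,000×29.6 + 2,265,000×2.9 = 43,837,600 + 6,568,500 = 50,406,100
volume = 1,481,000 + 2,265,000 = 3,746,000 m³
S = 50,406,100 / 3,746,000 = 13.456 g/kg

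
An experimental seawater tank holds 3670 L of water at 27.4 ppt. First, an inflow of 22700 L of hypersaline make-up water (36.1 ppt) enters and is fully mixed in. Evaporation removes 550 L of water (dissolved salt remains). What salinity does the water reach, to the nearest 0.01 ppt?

35.63 ppt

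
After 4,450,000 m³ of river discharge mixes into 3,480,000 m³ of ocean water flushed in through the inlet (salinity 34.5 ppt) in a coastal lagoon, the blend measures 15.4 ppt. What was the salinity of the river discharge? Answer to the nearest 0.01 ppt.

Salt balance: 3,480,000×34.5 + 4,450,000×S = 7,930,000×15.4
120,060,000 + 4,450,000·S = 122,122,000
S = (122,122,000 − 120,060,000) / 4,450,000 = 0.4634 ppt

0.46 ppt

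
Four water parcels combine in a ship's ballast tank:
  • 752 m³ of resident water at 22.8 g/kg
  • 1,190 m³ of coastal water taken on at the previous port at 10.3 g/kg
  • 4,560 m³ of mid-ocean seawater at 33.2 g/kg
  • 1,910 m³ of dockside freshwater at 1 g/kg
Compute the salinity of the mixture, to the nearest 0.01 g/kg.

21.72 g/kg

Conserving salt mass:
salt = 752×22.8 + 1,190×10.3 + 4,560×33.2 + 1,910×1 = 17,145.6 + 12,257 + 151,392 + 1,910 = 182,704.6
volume = 752 + 1,190 + 4,560 + 1,910 = 8,412 m³
S = 182,704.6 / 8,412 = 21.7195 g/kg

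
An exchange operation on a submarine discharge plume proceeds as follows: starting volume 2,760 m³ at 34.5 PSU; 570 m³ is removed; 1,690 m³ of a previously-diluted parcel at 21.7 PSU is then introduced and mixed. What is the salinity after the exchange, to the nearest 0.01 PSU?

Remaining after removal: 2,190 m³ at 34.5 PSU (salt = 75,555)
After addition: salt = 75,555 + 1,690×21.7 = 112,228; volume = 3,880 m³
S = 112,228 / 3,880 = 28.9247 PSU

28.92 PSU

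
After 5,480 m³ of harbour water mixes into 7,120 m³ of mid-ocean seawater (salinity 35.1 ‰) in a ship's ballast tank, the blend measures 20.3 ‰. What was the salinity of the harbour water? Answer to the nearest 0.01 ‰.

Salt balance: 7,120×35.1 + 5,480×S = 12,600×20.3
249,912 + 5,480·S = 255,780
S = (255,780 − 249,912) / 5,480 = 1.0708 ‰

1.07 ‰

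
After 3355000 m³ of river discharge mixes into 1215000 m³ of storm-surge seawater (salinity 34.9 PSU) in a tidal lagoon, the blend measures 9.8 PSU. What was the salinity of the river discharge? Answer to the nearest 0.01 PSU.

0.71 PSU

Salt balance: 1,215,000×34.9 + 3,355,000×S = 4,570,000×9.8
42,403,500 + 3,355,000·S = 44,786,000
S = (44,786,000 − 42,403,500) / 3,355,000 = 0.7101 PSU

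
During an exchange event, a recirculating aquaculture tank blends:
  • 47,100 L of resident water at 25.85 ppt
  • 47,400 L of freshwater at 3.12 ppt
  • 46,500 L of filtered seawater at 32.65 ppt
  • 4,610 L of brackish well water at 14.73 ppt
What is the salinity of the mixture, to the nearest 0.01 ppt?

Conserving salt mass:
salt = 47,100×25.85 + 47,400×3.12 + 46,500×32.65 + 4,610×14.73 = 1,217,535 + 147,888 + 1,518,225 + 67,905.3 = 2,951,553.3
volume = 47,100 + 47,400 + 46,500 + 4,610 = 145,610 L
S = 2,951,553.3 / 145,610 = 20.2703 ppt

20.27 ppt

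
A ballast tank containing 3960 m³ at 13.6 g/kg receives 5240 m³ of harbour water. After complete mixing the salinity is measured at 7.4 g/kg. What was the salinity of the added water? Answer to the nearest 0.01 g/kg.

Salt balance: 3,960×13.6 + 5,240×S = 9,200×7.4
53,856 + 5,240·S = 68,080
S = (68,080 − 53,856) / 5,240 = 2.7145 g/kg

2.71 g/kg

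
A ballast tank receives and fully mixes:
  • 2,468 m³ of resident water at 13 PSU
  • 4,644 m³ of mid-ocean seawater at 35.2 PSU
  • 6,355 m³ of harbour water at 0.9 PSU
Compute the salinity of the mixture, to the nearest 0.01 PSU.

14.95 PSU

Mass of salt is conserved:
salt = 2,468×13 + 4,644×35.2 + 6,355×0.9 = 32,084 + 163,468.8 + 5,719.5 = 201,272.3
volume = 2,468 + 4,644 + 6,355 = 13,467 m³
S = 201,272.3 / 13,467 = 14.9456 PSU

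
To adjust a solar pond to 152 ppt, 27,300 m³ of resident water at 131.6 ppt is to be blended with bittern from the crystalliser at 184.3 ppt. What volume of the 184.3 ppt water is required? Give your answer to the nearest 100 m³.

Salt balance: 27,300×131.6 + V×184.3 = (27,300+V)×152
3,592,680 + 184.3V = 4,149,600 + 152V
556,920 = 32.3V
V = 17,242.11 m³

17200 m³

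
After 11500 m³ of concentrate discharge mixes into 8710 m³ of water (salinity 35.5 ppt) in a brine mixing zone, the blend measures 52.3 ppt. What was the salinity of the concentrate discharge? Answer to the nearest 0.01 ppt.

Salt balance: 8,710×35.5 + 11,500×S = 20,210×52.3
309,205 + 11,500·S = 1,056,983
S = (1,056,983 − 309,205) / 11,500 = 65.0242 ppt

65.02 ppt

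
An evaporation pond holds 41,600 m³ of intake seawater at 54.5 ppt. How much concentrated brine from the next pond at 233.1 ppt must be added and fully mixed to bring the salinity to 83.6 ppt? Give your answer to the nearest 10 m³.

8100 m³

Salt balance: 41,600×54.5 + V×233.1 = (41,600+V)×83.6
2,267,200 + 233.1V = 3,477,760 + 83.6V
1,210,560 = 149.5V
V = 8,097.39 m³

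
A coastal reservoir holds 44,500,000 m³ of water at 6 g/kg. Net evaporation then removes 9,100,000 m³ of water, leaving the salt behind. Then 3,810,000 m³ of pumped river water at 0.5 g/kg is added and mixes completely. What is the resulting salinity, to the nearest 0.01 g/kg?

6.86 g/kg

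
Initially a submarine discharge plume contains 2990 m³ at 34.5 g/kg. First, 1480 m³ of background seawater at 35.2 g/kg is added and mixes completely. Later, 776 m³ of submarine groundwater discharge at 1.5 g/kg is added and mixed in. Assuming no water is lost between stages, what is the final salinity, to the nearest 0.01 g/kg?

By conservation of dissolved salt,
Initial salt = 2,990×34.5 = 103,155
After stage 1: salt = 103,155 + 1,480×35.2 = 155,251; volume = 4,470 m³; S = 34.732 g/kg
After stage 2: salt = 155,251 + 776×1.5 = 156,415; volume = 5,246 m³
S = 156,415 / 5,246 = 29.8161 g/kg

29.82 g/kg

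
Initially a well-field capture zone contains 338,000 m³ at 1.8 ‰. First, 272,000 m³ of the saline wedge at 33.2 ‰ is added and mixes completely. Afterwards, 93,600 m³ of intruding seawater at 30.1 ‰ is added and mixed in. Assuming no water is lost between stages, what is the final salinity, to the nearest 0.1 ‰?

17.7 ‰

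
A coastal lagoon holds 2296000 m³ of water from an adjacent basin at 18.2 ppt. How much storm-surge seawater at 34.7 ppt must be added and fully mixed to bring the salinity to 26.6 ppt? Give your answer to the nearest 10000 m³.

2380000 m³

Salt balance: 2,296,000×18.2 + V×34.7 = (2,296,000+V)×26.6
41,787,200 + 34.7V = 61,073,600 + 26.6V
19,286,400 = 8.1V
V = 2,381,037.04 m³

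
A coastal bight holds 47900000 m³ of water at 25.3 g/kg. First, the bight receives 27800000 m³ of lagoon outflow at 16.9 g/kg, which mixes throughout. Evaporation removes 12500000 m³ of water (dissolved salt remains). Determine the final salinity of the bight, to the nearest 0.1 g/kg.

26.6 g/kg

After mixing: salt = 47,900,000×25.3 + 27,800,000×16.9 = 1,681,690,000; volume = 75,700,000 m³
After evaporation: salt unchanged = 1,681,690,000; volume = 75,700,000 − 12,500,000 = 63,200,000 m³
S = 1,681,690,000 / 63,200,000 = 26.609 g/kg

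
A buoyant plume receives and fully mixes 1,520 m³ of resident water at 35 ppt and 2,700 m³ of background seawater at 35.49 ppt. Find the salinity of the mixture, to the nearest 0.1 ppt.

35.3 ppt

Total salt / total volume:
salt = 1,520×35 + 2,700×35.49 = 53,200 + 95,823 = 149,023
volume = 1,520 + 2,700 = 4,220 m³
S = 149,023 / 4,220 = 35.314 ppt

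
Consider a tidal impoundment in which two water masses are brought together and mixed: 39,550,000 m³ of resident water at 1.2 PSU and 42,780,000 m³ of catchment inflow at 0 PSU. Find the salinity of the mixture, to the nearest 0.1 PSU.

Salt balance:
salt = 39,550,000×1.2 + 42,780,000×0 = 47,460,000 + 0 = 47,460,000
volume = 39,550,000 + 42,780,000 = 82,330,000 m³
S = 47,460,000 / 82,330,000 = 0.576 PSU

0.6 PSU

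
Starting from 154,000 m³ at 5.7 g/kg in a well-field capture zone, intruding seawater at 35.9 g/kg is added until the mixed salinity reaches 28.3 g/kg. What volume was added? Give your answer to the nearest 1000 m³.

458000 m³

Salt balance: 154,000×5.7 + V×35.9 = (154,000+V)×28.3
877,800 + 35.9V = 4,358,200 + 28.3V
3,480,400 = 7.6V
V = 457,947.37 m³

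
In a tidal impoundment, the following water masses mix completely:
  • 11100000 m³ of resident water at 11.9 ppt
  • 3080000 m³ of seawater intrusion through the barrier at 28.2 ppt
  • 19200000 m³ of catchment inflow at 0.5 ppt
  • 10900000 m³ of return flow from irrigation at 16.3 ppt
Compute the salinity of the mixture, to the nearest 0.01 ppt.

By conservation of dissolved salt,
salt = 11,100,000×11.9 + 3,080,000×28.2 + 19,200,000×0.5 + 10,900,000×16.3 = 132,090,000 + 86,856,000 + 9,600,000 + 177,670,000 = 406,216,000
volume = 11,100,000 + 3,080,000 + 19,200,000 + 10,900,000 = 44,280,000 m³
S = 406,216,000 / 44,280,000 = 9.1738 ppt

9.17 ppt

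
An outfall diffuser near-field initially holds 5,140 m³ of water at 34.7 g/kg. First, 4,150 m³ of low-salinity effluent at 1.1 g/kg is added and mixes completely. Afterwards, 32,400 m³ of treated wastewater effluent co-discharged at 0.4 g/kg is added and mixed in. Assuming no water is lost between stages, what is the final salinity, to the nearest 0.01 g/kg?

4.70 g/kg

Weighted by volume,
Initial salt = 5,140×34.7 = 178,358
After stage 1: salt = 178,358 + 4,150×1.1 = 182,923; volume = 9,290 m³; S = 19.69 g/kg
After stage 2: salt = 182,923 + 32,400×0.4 = 195,883; volume = 41,690 m³
S = 195,883 / 41,690 = 4.6986 g/kg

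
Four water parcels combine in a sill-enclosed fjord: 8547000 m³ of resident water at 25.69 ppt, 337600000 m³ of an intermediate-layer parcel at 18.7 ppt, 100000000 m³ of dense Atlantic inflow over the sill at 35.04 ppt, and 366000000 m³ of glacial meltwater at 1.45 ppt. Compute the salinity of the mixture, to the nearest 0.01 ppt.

Weighted by volume,
salt = 8,547,000×25.69 + 337,600,000×18.7 + 100,000,000×35.04 + 366,000,000×1.45 = 219,572,430 + 6,313,120,000 + 3,504,000,000 + 530,700,000 = 10,567,392,430
volume = 8,547,000 + 337,600,000 + 100,000,000 + 366,000,000 = 812,147,000 m³
S = 10,567,392,430 / 812,147,000 = 13.0117 ppt

13.01 ppt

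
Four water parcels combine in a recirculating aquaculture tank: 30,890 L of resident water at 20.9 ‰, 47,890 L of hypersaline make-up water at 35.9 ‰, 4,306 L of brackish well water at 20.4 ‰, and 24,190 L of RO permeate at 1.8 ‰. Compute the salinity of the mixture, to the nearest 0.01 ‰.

Mass of salt is conserved:
salt = 30,890×20.9 + 47,890×35.9 + 4,306×20.4 + 24,190×1.8 = 645,601 + 1,719,251 + 87,842.4 + 43,542 = 2,496,236.4
volume = 30,890 + 47,890 + 4,306 + 24,190 = 107,276 L
S = 2,496,236.4 / 107,276 = 23.2693 ‰

23.27 ‰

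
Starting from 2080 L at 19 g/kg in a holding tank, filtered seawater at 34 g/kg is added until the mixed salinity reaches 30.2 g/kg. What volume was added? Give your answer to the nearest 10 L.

Salt balance: 2,080×19 + V×34 = (2,080+V)×30.2
39,520 + 34V = 62,816 + 30.2V
23,296 = 3.8V
V = 6,130.53 L

6130 L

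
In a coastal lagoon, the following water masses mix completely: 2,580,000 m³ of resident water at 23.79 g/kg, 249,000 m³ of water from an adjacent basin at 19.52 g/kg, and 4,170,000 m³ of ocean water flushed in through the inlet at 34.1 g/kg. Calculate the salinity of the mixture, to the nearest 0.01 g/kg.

29.78 g/kg

Mass of salt is conserved:
salt = 2,580,000×23.79 + 249,000×19.52 + 4,170,000×34.1 = 61,378,200 + 4,860,480 + 142,197,000 = 208,435,680
volume = 2,580,000 + 249,000 + 4,170,000 = 6,999,000 m³
S = 208,435,680 / 6,999,000 = 29.7808 g/kg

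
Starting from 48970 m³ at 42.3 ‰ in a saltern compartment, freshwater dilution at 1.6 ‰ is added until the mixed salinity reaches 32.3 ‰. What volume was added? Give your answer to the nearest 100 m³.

Salt balance: 48,970×42.3 + V×1.6 = (48,970+V)×32.3
2,071,431 + 1.6V = 1,581,731 + 32.3V
489,700 = 30.7V
V = 15,951.14 m³

16000 m³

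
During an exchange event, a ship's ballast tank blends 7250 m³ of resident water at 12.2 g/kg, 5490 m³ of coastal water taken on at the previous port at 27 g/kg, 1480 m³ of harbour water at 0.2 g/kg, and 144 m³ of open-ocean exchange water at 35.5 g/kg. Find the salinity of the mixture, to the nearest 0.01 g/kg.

16.85 g/kg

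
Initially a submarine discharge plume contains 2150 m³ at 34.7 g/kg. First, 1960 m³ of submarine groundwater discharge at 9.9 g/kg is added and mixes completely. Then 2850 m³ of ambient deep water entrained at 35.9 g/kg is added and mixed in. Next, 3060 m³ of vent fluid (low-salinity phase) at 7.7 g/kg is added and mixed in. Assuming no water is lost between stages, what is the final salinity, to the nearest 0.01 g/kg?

21.94 g/kg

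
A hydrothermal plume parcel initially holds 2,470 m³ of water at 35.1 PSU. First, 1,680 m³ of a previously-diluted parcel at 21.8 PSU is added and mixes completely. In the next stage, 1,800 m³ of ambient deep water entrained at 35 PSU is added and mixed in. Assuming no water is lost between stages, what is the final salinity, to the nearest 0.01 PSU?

Weighted by volume,
Initial salt = 2,470×35.1 = 86,697
After stage 1: salt = 86,697 + 1,680×21.8 = 123,321; volume = 4,150 m³; S = 29.716 PSU
After stage 2: salt = 123,321 + 1,800×35 = 186,321; volume = 5,950 m³
S = 186,321 / 5,950 = 31.3145 PSU

31.31 PSU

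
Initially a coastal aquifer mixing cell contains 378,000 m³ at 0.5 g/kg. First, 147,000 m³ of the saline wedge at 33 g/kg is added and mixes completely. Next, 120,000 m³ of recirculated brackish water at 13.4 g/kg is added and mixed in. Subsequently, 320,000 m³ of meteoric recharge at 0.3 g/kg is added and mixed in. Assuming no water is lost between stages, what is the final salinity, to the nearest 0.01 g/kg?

By conservation of dissolved salt,
Initial salt = 378,000×0.5 = 189,000
After stage 1: salt = 189,000 + 147,000×33 = 5,040,000; volume = 525,000 m³; S = 9.6 g/kg
After stage 2: salt = 5,040,000 + 120,000×13.4 = 6,648,000; volume = 645,000 m³; S = 10.307 g/kg
After stage 3: salt = 6,648,000 + 320,000×0.3 = 6,744,000; volume = 965,000 m³
S = 6,744,000 / 965,000 = 6.9886 g/kg

6.99 g/kg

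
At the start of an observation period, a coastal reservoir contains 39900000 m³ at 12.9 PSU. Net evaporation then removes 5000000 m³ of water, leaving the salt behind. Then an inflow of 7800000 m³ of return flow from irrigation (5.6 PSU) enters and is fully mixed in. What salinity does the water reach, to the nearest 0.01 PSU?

13.08 PSU

After evaporation: salt = 39,900,000×12.9 = 514,710,000; volume = 39,900,000 − 5,000,000 = 34,900,000 m³
After mixing: salt = 514,710,000 + 7,800,000×5.6 = 558,390,000; volume = 34,900,000 + 7,800,000 = 42,700,000 m³
S = 558,390,000 / 42,700,000 = 13.077 PSU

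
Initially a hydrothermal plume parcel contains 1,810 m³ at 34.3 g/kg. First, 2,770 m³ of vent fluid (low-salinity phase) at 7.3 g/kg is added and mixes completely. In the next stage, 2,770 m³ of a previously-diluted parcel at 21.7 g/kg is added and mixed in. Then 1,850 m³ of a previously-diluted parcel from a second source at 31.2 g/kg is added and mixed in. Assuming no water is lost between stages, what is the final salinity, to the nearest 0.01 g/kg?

By conservation of dissolved salt,
Initial salt = 1,810×34.3 = 62,083
After stage 1: salt = 62,083 + 2,770×7.3 = 82,304; volume = 4,580 m³; S = 17.97 g/kg
After stage 2: salt = 82,304 + 2,770×21.7 = 142,413; volume = 7,350 m³; S = 19.376 g/kg
After stage 3: salt = 142,413 + 1,850×31.2 = 200,133; volume = 9,200 m³
S = 200,133 / 9,200 = 21.7536 g/kg

21.75 g/kg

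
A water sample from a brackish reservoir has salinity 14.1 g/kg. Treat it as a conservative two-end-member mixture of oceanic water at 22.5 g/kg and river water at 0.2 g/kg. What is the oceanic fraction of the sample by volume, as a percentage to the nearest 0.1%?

Let g be the oceanic fraction. Salt balance per unit volume:
g×22.5 + (1−g)×0.2 = 14.1
g = (14.1 − 0.2) / (22.5 − 0.2) = 13.9/22.3 = 0.6233

62.3%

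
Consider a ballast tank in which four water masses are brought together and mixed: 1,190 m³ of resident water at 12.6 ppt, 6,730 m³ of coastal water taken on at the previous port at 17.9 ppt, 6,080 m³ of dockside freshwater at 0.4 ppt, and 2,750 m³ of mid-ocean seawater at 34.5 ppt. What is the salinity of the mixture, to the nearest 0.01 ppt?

13.90 ppt

Conserving salt mass:
salt = 1,190×12.6 + 6,730×17.9 + 6,080×0.4 + 2,750×34.5 = 14,994 + 120,467 + 2,432 + 94,875 = 232,768
volume = 1,190 + 6,730 + 6,080 + 2,750 = 16,750 m³
S = 232,768 / 16,750 = 13.8966 ppt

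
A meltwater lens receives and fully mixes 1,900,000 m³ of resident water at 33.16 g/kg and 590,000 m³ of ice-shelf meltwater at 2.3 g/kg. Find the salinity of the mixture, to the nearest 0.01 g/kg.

25.85 g/kg

Weighted by volume,
salt = 1,900,000×33.16 + 590,000×2.3 = 63,004,000 + 1,357,000 = 64,361,000
volume = 1,900,000 + 590,000 = 2,490,000 m³
S = 64,361,000 / 2,490,000 = 25.8478 g/kg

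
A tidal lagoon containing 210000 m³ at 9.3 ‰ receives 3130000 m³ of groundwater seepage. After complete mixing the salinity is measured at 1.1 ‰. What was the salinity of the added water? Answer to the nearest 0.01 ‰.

0.55 ‰

Salt balance: 210,000×9.3 + 3,130,000×S = 3,340,000×1.1
1,953,000 + 3,130,000·S = 3,674,000
S = (3,674,000 − 1,953,000) / 3,130,000 = 0.5498 ‰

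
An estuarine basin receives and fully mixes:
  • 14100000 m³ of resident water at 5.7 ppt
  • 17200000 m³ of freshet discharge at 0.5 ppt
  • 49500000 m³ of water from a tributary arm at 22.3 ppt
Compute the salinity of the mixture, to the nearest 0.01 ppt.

14.76 ppt

By conservation of dissolved salt,
salt = 14,100,000×5.7 + 17,200,000×0.5 + 49,500,000×22.3 = 80,370,000 + 8,600,000 + 1,103,850,000 = 1,192,820,000
volume = 14,100,000 + 17,200,000 + 49,500,000 = 80,800,000 m³
S = 1,192,820,000 / 80,800,000 = 14.7626 ppt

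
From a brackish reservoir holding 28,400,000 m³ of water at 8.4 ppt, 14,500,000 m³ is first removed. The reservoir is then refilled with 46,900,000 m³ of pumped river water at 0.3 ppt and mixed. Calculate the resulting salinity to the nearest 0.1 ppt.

Remaining after removal: 13,900,000 m³ at 8.4 ppt (salt = 116,760,000)
After addition: salt = 116,760,000 + 46,900,000×0.3 = 130,830,000; volume = 60,800,000 m³
S = 130,830,000 / 60,800,000 = 2.1518 ppt

2.2 ppt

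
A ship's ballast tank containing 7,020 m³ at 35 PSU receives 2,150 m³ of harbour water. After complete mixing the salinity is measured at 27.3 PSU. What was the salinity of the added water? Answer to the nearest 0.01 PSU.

Salt balance: 7,020×35 + 2,150×S = 9,170×27.3
245,700 + 2,150·S = 250,341
S = (250,341 − 245,700) / 2,150 = 2.1586 PSU

2.16 PSU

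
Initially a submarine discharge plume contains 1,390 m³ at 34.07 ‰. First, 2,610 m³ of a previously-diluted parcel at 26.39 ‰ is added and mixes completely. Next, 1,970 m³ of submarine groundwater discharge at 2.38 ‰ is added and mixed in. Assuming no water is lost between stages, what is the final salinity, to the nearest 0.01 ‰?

Conserving salt mass:
Initial salt = 1,390×34.07 = 47,357.3
After stage 1: salt = 47,357.3 + 2,610×26.39 = 116,235.2; volume = 4,000 m³; S = 29.059 ‰
After stage 2: salt = 116,235.2 + 1,970×2.38 = 120,923.8; volume = 5,970 m³
S = 120,923.8 / 5,970 = 20.2552 ‰

20.26 ‰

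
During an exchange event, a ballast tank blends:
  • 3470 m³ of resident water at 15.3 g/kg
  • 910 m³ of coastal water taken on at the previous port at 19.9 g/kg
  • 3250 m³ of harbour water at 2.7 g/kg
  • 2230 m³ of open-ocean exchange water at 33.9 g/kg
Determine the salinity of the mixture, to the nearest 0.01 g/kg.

15.78 g/kg

Salt balance:
salt = 3,470×15.3 + 910×19.9 + 3,250×2.7 + 2,230×33.9 = 53,091 + 18,109 + 8,775 + 75,597 = 155,572
volume = 3,470 + 910 + 3,250 + 2,230 = 9,860 m³
S = 155,572 / 9,860 = 15.7781 g/kg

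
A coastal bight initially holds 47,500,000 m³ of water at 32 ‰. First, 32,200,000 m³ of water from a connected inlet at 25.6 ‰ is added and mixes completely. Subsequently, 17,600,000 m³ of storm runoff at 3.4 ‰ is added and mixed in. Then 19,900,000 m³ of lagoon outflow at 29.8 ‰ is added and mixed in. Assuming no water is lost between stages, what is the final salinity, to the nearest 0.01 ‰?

Total salt / total volume:
Initial salt = 47,500,000×32 = 1,520,000,000
After stage 1: salt = 1,520,000,000 + 32,200,000×25.6 = 2,344,320,000; volume = 79,700,000 m³; S = 29.414 ‰
After stage 2: salt = 2,344,320,000 + 17,600,000×3.4 = 2,404,160,000; volume = 97,300,000 m³; S = 24.709 ‰
After stage 3: salt = 2,404,160,000 + 19,900,000×29.8 = 2,997,180,000; volume = 117,200,000 m³
S = 2,997,180,000 / 117,200,000 = 25.5732 ‰

25.57 ‰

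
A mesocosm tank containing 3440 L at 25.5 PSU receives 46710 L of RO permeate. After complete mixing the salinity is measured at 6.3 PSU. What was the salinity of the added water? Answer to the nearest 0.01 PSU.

4.89 PSU

Salt balance: 3,440×25.5 + 46,710×S = 50,150×6.3
87,720 + 46,710·S = 315,945
S = (315,945 − 87,720) / 46,710 = 4.886 PSU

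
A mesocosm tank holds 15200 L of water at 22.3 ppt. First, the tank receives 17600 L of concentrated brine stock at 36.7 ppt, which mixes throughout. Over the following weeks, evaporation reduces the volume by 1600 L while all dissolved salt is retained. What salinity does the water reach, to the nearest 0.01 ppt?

After mixing: salt = 15,200×22.3 + 17,600×36.7 = 984,880; volume = 32,800 L
After evaporation: salt unchanged = 984,880; volume = 32,800 − 1,600 = 31,200 L
S = 984,880 / 31,200 = 31.5667 ppt

31.57 ppt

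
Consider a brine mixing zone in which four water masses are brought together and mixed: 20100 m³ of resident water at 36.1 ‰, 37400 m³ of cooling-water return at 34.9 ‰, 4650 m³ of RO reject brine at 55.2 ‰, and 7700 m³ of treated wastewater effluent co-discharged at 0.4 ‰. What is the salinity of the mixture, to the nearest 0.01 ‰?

32.79 ‰

Salt balance:
salt = 20,100×36.1 + 37,400×34.9 + 4,650×55.2 + 7,700×0.4 = 725,610 + 1,305,260 + 256,680 + 3,080 = 2,290,630
volume = 20,100 + 37,400 + 4,650 + 7,700 = 69,850 m³
S = 2,290,630 / 69,850 = 32.7936 ‰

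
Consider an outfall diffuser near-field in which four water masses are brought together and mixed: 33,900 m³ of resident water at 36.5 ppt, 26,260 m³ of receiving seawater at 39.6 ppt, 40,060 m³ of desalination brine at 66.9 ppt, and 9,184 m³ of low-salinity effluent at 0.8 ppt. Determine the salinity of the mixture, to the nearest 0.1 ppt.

45.4 ppt

By conservation of dissolved salt,
salt = 33,900×36.5 + 26,260×39.6 + 40,060×66.9 + 9,184×0.8 = 1,237,350 + 1,039,896 + 2,680,014 + 7,347.2 = 4,964,607.2
volume = 33,900 + 26,260 + 40,060 + 9,184 = 109,404 m³
S = 4,964,607.2 / 109,404 = 45.379 ppt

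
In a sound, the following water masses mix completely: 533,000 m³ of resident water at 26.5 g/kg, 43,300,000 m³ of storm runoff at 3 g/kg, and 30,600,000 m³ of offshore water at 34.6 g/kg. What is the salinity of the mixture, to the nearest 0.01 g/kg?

Weighted by volume,
salt = 533,000×26.5 + 43,300,000×3 + 30,600,000×34.6 = 14,124,500 + 129,900,000 + 1,058,760,000 = 1,202,784,500
volume = 533,000 + 43,300,000 + 30,600,000 = 74,433,000 m³
S = 1,202,784,500 / 74,433,000 = 16.1593 g/kg

16.16 g/kg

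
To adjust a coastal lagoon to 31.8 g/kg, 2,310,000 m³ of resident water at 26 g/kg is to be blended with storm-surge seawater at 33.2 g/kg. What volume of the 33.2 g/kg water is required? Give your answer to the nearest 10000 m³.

Salt balance: 2,310,000×26 + V×33.2 = (2,310,000+V)×31.8
60,060,000 + 33.2V = 73,458,000 + 31.8V
13,398,000 = 1.4V
V = 9,570,000 m³

9570000 m³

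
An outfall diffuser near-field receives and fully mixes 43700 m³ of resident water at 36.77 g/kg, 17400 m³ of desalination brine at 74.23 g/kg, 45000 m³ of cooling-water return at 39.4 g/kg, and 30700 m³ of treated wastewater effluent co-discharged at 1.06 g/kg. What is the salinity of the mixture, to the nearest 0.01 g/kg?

34.39 g/kg

Mass of salt is conserved:
salt = 43,700×36.77 + 17,400×74.23 + 45,000×39.4 + 30,700×1.06 = 1,606,849 + 1,291,602 + 1,773,000 + 32,542 = 4,703,993
volume = 43,700 + 17,400 + 45,000 + 30,700 = 136,800 m³
S = 4,703,993 / 136,800 = 34.3859 g/kg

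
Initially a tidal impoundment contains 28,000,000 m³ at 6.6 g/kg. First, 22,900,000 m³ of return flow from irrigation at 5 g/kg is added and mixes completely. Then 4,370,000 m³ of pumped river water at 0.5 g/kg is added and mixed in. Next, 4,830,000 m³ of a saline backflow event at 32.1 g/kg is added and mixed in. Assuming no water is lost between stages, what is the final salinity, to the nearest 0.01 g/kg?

7.60 g/kg

By conservation of dissolved salt,
Initial salt = 28,000,000×6.6 = 184,800,000
After stage 1: salt = 184,800,000 + 22,900,000×5 = 299,300,000; volume = 50,900,000 m³; S = 5.88 g/kg
After stage 2: salt = 299,300,000 + 4,370,000×0.5 = 301,485,000; volume = 55,270,000 m³; S = 5.455 g/kg
After stage 3: salt = 301,485,000 + 4,830,000×32.1 = 456,528,000; volume = 60,100,000 m³
S = 456,528,000 / 60,100,000 = 7.5961 g/kg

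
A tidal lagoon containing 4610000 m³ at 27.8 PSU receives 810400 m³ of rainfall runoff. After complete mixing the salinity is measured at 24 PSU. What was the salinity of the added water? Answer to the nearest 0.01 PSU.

Salt balance: 4,610,000×27.8 + 810,400×S = 5,420,400×24
128,158,000 + 810,400·S = 130,089,600
S = (130,089,600 − 128,158,000) / 810,400 = 2.3835 PSU

2.38 PSU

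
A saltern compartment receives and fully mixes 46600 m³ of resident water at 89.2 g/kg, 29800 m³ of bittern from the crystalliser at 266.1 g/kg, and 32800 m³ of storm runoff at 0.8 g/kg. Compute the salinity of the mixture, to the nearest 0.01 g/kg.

110.92 g/kg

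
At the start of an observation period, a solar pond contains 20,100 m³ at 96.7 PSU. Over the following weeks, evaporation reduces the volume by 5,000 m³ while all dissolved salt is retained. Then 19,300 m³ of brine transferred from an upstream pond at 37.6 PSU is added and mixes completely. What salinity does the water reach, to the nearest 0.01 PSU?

77.60 PSU

After evaporation: salt = 20,100×96.7 = 1,943,670; volume = 20,100 − 5,000 = 15,100 m³
After mixing: salt = 1,943,670 + 19,300×37.6 = 2,669,350; volume = 15,100 + 19,300 = 34,400 m³
S = 2,669,350 / 34,400 = 77.5974 PSU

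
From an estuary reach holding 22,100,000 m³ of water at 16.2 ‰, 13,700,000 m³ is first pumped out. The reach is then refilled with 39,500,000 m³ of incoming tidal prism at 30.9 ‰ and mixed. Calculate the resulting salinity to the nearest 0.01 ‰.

Remaining after removal: 8,400,000 m³ at 16.2 ‰ (salt = 136,080,000)
After addition: salt = 136,080,000 + 39,500,000×30.9 = 1,356,630,000; volume = 47,900,000 m³
S = 1,356,630,000 / 47,900,000 = 28.3221 ‰

28.32 ‰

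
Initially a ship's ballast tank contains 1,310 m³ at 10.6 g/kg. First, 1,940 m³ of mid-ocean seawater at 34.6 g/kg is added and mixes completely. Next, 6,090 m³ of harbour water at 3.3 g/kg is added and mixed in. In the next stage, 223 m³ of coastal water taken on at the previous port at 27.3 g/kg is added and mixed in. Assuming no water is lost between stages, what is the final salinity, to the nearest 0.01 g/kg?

Total salt / total volume:
Initial salt = 1,310×10.6 = 13,886
After stage 1: salt = 13,886 + 1,940×34.6 = 81,010; volume = 3,250 m³; S = 24.926 g/kg
After stage 2: salt = 81,010 + 6,090×3.3 = 101,107; volume = 9,340 m³; S = 10.825 g/kg
After stage 3: salt = 101,107 + 223×27.3 = 107,194.9; volume = 9,563 m³
S = 107,194.9 / 9,563 = 11.2093 g/kg

11.21 g/kg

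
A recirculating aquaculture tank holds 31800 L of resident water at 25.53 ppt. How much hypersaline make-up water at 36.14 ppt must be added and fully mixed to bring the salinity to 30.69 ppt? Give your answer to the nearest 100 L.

30100 L

Salt balance: 31,800×25.53 + V×36.14 = (31,800+V)×30.69
811,854 + 36.14V = 975,942 + 30.69V
164,088 = 5.45V
V = 30,107.89 L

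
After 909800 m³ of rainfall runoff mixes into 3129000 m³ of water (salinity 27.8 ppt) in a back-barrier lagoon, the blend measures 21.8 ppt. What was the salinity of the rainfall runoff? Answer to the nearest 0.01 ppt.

Salt balance: 3,129,000×27.8 + 909,800×S = 4,038,800×21.8
86,986,200 + 909,800·S = 88,045,840
S = (88,045,840 − 86,986,200) / 909,800 = 1.1647 ppt

1.16 ppt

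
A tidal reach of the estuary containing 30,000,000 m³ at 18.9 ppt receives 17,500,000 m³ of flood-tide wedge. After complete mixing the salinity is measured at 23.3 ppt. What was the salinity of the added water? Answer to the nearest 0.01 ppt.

30.84 ppt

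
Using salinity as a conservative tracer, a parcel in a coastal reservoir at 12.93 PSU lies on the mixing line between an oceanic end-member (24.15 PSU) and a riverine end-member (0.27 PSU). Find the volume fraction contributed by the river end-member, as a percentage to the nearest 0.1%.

Let f be the freshwater fraction. Salt balance per unit volume:
f×0.27 + (1−f)×24.15 = 12.93
f = (24.15 − 12.93) / (24.15 − 0.27) = 11.22/23.88 = 0.4698

47.0%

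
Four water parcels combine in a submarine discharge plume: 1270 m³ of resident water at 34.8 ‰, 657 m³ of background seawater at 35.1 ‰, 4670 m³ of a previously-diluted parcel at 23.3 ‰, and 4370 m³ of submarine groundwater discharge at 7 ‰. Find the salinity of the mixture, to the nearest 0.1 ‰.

18.8 ‰

Weighted by volume,
salt = 1,270×34.8 + 657×35.1 + 4,670×23.3 + 4,370×7 = 44,196 + 23,060.7 + 108,811 + 30,590 = 206,657.7
volume = 1,270 + 657 + 4,670 + 4,370 = 10,967 m³
S = 206,657.7 / 10,967 = 18.844 ‰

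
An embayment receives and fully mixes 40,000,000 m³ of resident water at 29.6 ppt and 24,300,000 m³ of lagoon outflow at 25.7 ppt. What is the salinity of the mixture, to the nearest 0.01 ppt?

28.13 ppt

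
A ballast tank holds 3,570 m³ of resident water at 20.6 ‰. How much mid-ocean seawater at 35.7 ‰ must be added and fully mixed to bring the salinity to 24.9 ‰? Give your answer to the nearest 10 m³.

Salt balance: 3,570×20.6 + V×35.7 = (3,570+V)×24.9
73,542 + 35.7V = 88,893 + 24.9V
15,351 = 10.8V
V = 1,421.39 m³

1420 m³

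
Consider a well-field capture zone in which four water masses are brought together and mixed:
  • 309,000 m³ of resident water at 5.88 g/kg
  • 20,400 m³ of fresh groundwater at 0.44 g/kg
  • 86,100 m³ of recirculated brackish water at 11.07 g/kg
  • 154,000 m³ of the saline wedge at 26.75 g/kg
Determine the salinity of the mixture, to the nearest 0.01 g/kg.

Salt balance:
salt = 309,000×5.88 + 20,400×0.44 + 86,100×11.07 + 154,000×26.75 = 1,816,920 + 8,976 + 953,127 + 4,119,500 = 6,898,523
volume = 309,000 + 20,400 + 86,100 + 154,000 = 569,500 m³
S = 6,898,523 / 569,500 = 12.1133 g/kg

12.11 g/kg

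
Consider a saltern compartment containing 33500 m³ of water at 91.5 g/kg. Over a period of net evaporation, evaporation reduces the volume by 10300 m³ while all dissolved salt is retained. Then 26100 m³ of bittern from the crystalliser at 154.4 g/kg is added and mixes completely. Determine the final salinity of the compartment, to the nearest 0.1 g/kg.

After evaporation: salt = 33,500×91.5 = 3,065,250; volume = 33,500 − 10,300 = 23,200 m³
After mixing: salt = 3,065,250 + 26,100×154.4 = 7,095,090; volume = 23,200 + 26,100 = 49,300 m³
S = 7,095,090 / 49,300 = 143.9166 g/kg

143.9 g/kg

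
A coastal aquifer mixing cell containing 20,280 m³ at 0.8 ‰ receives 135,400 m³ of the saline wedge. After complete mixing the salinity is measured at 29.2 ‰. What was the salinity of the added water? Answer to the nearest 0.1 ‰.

Salt balance: 20,280×0.8 + 135,400×S = 155,680×29.2
16,224 + 135,400·S = 4,545,856
S = (4,545,856 − 16,224) / 135,400 = 33.4537 ‰

33.5 ‰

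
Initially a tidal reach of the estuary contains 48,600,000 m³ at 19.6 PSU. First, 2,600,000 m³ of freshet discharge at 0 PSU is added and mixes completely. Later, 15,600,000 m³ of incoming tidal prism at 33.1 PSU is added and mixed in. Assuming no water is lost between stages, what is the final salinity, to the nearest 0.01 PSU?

21.99 PSU

Salt balance:
Initial salt = 48,600,000×19.6 = 952,560,000
After stage 1: salt = 952,560,000 + 2,600,000×0 = 952,560,000; volume = 51,200,000 m³; S = 18.605 PSU
After stage 2: salt = 952,560,000 + 15,600,000×33.1 = 1,468,920,000; volume = 66,800,000 m³
S = 1,468,920,000 / 66,800,000 = 21.9898 PSU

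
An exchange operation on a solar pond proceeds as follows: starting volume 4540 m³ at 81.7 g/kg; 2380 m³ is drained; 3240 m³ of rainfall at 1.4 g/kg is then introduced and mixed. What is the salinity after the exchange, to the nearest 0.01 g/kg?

Remaining after removal: 2,160 m³ at 81.7 g/kg (salt = 176,472)
After addition: salt = 176,472 + 3,240×1.4 = 181,008; volume = 5,400 m³
S = 181,008 / 5,400 = 33.52 g/kg

33.52 g/kg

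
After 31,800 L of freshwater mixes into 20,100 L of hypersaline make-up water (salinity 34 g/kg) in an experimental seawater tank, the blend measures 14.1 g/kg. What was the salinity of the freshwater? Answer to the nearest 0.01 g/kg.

1.52 g/kg

Salt balance: 20,100×34 + 31,800×S = 51,900×14.1
683,400 + 31,800·S = 731,790
S = (731,790 − 683,400) / 31,800 = 1.5217 g/kg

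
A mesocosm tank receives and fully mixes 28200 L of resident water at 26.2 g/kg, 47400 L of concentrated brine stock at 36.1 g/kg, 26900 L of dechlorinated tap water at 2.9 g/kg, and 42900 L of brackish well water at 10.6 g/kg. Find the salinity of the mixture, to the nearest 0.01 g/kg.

20.51 g/kg

Weighted by volume,
salt = 28,200×26.2 + 47,400×36.1 + 26,900×2.9 + 42,900×10.6 = 738,840 + 1,711,140 + 78,010 + 454,740 = 2,982,730
volume = 28,200 + 47,400 + 26,900 + 42,900 = 145,400 L
S = 2,982,730 / 145,400 = 20.514 g/kg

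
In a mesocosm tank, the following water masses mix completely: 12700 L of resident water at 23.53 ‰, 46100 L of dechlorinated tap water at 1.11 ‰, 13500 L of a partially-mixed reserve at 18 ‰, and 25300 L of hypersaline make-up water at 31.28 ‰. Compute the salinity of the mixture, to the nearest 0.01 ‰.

14.18 ‰

Conserving salt mass:
salt = 12,700×23.53 + 46,100×1.11 + 13,500×18 + 25,300×31.28 = 298,831 + 51,171 + 243,000 + 791,384 = 1,384,386
volume = 12,700 + 46,100 + 13,500 + 25,300 = 97,600 L
S = 1,384,386 / 97,600 = 14.1843 ‰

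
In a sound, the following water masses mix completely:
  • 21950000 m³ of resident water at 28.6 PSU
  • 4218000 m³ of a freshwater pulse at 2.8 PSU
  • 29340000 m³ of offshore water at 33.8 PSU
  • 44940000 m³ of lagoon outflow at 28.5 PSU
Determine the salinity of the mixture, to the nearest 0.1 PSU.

29.0 PSU

Mass of salt is conserved:
salt = 21,950,000×28.6 + 4,218,000×2.8 + 29,340,000×33.8 + 44,940,000×28.5 = 627,770,000 + 11,810,400 + 991,692,000 + 1,280,790,000 = 2,912,062,400
volume = 21,950,000 + 4,218,000 + 29,340,000 + 44,940,000 = 100,448,000 m³
S = 2,912,062,400 / 100,448,000 = 28.991 PSU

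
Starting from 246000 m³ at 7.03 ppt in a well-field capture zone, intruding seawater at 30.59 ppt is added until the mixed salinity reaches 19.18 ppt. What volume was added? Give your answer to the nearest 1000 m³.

Salt balance: 246,000×7.03 + V×30.59 = (246,000+V)×19.18
1,729,380 + 30.59V = 4,718,280 + 19.18V
2,988,900 = 11.41V
V = 261,954.43 m³

262000 m³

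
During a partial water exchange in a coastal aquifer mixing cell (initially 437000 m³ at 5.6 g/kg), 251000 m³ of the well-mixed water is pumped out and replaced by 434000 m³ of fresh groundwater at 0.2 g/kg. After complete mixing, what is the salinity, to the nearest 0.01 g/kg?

Remaining after removal: 186,000 m³ at 5.6 g/kg (salt = 1,041,600)
After addition: salt = 1,041,600 + 434,000×0.2 = 1,128,400; volume = 620,000 m³
S = 1,128,400 / 620,000 = 1.82 g/kg

1.82 g/kg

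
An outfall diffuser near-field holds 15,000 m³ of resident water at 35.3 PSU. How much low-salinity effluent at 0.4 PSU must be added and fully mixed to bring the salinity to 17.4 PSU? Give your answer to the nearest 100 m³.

Salt balance: 15,000×35.3 + V×0.4 = (15,000+V)×17.4
529,500 + 0.4V = 261,000 + 17.4V
268,500 = 17V
V = 15,794.12 m³

15800 m³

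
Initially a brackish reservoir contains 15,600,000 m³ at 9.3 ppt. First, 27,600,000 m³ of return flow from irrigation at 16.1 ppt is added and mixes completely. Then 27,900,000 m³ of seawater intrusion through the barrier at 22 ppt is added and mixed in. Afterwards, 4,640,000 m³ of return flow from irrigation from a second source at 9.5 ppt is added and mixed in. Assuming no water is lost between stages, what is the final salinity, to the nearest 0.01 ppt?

16.47 ppt

Total salt / total volume:
Initial salt = 15,600,000×9.3 = 145,080,000
After stage 1: salt = 145,080,000 + 27,600,000×16.1 = 589,440,000; volume = 43,200,000 m³; S = 13.644 ppt
After stage 2: salt = 589,440,000 + 27,900,000×22 = 1,203,240,000; volume = 71,100,000 m³; S = 16.923 ppt
After stage 3: salt = 1,203,240,000 + 4,640,000×9.5 = 1,247,320,000; volume = 75,740,000 m³
S = 1,247,320,000 / 75,740,000 = 16.4684 ppt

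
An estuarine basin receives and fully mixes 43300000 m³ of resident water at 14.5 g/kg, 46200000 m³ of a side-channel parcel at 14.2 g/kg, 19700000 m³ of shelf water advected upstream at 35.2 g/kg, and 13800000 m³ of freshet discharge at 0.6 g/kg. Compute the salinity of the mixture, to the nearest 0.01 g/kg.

16.14 g/kg

By conservation of dissolved salt,
salt = 43,300,000×14.5 + 46,200,000×14.2 + 19,700,000×35.2 + 13,800,000×0.6 = 627,850,000 + 656,040,000 + 693,440,000 + 8,280,000 = 1,985,610,000
volume = 43,300,000 + 46,200,000 + 19,700,000 + 13,800,000 = 123,000,000 m³
S = 1,985,610,000 / 123,000,000 = 16.1432 g/kg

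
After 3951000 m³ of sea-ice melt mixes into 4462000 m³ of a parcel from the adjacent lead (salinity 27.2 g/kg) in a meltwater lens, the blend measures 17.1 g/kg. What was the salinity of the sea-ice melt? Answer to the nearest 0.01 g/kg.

Salt balance: 4,462,000×27.2 + 3,951,000×S = 8,413,000×17.1
121,366,400 + 3,951,000·S = 143,862,300
S = (143,862,300 − 121,366,400) / 3,951,000 = 5.6937 g/kg

5.69 g/kg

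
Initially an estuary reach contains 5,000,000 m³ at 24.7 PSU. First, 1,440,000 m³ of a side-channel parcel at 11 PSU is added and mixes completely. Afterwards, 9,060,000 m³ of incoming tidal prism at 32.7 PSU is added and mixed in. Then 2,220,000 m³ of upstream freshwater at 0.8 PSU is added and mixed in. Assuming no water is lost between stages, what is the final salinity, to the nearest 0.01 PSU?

24.68 PSU

Mass of salt is conserved:
Initial salt = 5,000,000×24.7 = 123,500,000
After stage 1: salt = 123,500,000 + 1,440,000×11 = 139,340,000; volume = 6,440,000 m³; S = 21.637 PSU
After stage 2: salt = 139,340,000 + 9,060,000×32.7 = 435,602,000; volume = 15,500,000 m³; S = 28.103 PSU
After stage 3: salt = 435,602,000 + 2,220,000×0.8 = 437,378,000; volume = 17,720,000 m³
S = 437,378,000 / 17,720,000 = 24.6827 PSU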